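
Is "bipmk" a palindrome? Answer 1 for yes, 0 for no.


Input: bipmk
Reversed: kmpib
  Compare pos 0 ('b') with pos 4 ('k'): MISMATCH
  Compare pos 1 ('i') with pos 3 ('m'): MISMATCH
Result: not a palindrome

0


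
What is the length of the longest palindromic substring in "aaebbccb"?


Input: "aaebbccb"
Checking substrings for palindromes:
  [4:8] "bccb" (len 4) => palindrome
  [0:2] "aa" (len 2) => palindrome
  [3:5] "bb" (len 2) => palindrome
  [5:7] "cc" (len 2) => palindrome
Longest palindromic substring: "bccb" with length 4

4


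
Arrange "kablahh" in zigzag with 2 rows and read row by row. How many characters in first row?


Zigzag "kablahh" into 2 rows:
Placing characters:
  'k' => row 0
  'a' => row 1
  'b' => row 0
  'l' => row 1
  'a' => row 0
  'h' => row 1
  'h' => row 0
Rows:
  Row 0: "kbah"
  Row 1: "alh"
First row length: 4

4


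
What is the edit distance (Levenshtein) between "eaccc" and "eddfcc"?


Computing edit distance: "eaccc" -> "eddfcc"
DP table:
           e    d    d    f    c    c
      0    1    2    3    4    5    6
  e   1    0    1    2    3    4    5
  a   2    1    1    2    3    4    5
  c   3    2    2    2    3    3    4
  c   4    3    3    3    3    3    3
  c   5    4    4    4    4    3    3
Edit distance = dp[5][6] = 3

3


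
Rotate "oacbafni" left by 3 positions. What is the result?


Input: "oacbafni", rotate left by 3
First 3 characters: "oac"
Remaining characters: "bafni"
Concatenate remaining + first: "bafni" + "oac" = "bafnioac"

bafnioac


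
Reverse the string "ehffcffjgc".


Input: ehffcffjgc
Reading characters right to left:
  Position 9: 'c'
  Position 8: 'g'
  Position 7: 'j'
  Position 6: 'f'
  Position 5: 'f'
  Position 4: 'c'
  Position 3: 'f'
  Position 2: 'f'
  Position 1: 'h'
  Position 0: 'e'
Reversed: cgjffcffhe

cgjffcffhe


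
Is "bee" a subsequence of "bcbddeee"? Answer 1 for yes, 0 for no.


Check if "bee" is a subsequence of "bcbddeee"
Greedy scan:
  Position 0 ('b'): matches sub[0] = 'b'
  Position 1 ('c'): no match needed
  Position 2 ('b'): no match needed
  Position 3 ('d'): no match needed
  Position 4 ('d'): no match needed
  Position 5 ('e'): matches sub[1] = 'e'
  Position 6 ('e'): matches sub[2] = 'e'
  Position 7 ('e'): no match needed
All 3 characters matched => is a subsequence

1


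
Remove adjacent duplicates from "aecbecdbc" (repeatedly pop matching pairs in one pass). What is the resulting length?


Input: aecbecdbc
Stack-based adjacent duplicate removal:
  Read 'a': push. Stack: a
  Read 'e': push. Stack: ae
  Read 'c': push. Stack: aec
  Read 'b': push. Stack: aecb
  Read 'e': push. Stack: aecbe
  Read 'c': push. Stack: aecbec
  Read 'd': push. Stack: aecbecd
  Read 'b': push. Stack: aecbecdb
  Read 'c': push. Stack: aecbecdbc
Final stack: "aecbecdbc" (length 9)

9


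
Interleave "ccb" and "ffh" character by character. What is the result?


Interleaving "ccb" and "ffh":
  Position 0: 'c' from first, 'f' from second => "cf"
  Position 1: 'c' from first, 'f' from second => "cf"
  Position 2: 'b' from first, 'h' from second => "bh"
Result: cfcfbh

cfcfbh


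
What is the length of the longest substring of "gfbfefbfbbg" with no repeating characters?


Input: "gfbfefbfbbg"
Sliding window (track last position of each char):
  Position 0 ('g'): window [0,0] length 1 -- new best
  Position 1 ('f'): window [0,1] length 2 -- new best
  Position 2 ('b'): window [0,2] length 3 -- new best
  Position 3 ('f'): repeat (last at 1), move window start to 2
  Position 3 ('f'): window [2,3] length 2
  Position 4 ('e'): window [2,4] length 3
  Position 5 ('f'): repeat (last at 3), move window start to 4
  Position 5 ('f'): window [4,5] length 2
  Position 6 ('b'): window [4,6] length 3
  Position 7 ('f'): repeat (last at 5), move window start to 6
  Position 7 ('f'): window [6,7] length 2
  Position 8 ('b'): repeat (last at 6), move window start to 7
  Position 8 ('b'): window [7,8] length 2
  Position 9 ('b'): repeat (last at 8), move window start to 9
  Position 9 ('b'): window [9,9] length 1
  Position 10 ('g'): window [9,10] length 2
Longest substring with no repeats: "gfb" with length 3

3


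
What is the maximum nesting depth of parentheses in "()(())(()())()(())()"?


Input: "()(())(()())()(())()"
Tracking depth:
  Position 0 '(': depth becomes 1
  Position 1 ')': depth becomes 0
  Position 2 '(': depth becomes 1
  Position 3 '(': depth becomes 2
  Position 4 ')': depth becomes 1
  Position 5 ')': depth becomes 0
  Position 6 '(': depth becomes 1
  Position 7 '(': depth becomes 2
  Position 8 ')': depth becomes 1
  Position 9 '(': depth becomes 2
  Position 10 ')': depth becomes 1
  Position 11 ')': depth becomes 0
  Position 12 '(': depth becomes 1
  Position 13 ')': depth becomes 0
  Position 14 '(': depth becomes 1
  Position 15 '(': depth becomes 2
  Position 16 ')': depth becomes 1
  Position 17 ')': depth becomes 0
  Position 18 '(': depth becomes 1
  Position 19 ')': depth becomes 0
Maximum depth reached: 2

2


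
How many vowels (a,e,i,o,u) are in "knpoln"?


Input: knpoln
Checking each character:
  'k' at position 0: consonant
  'n' at position 1: consonant
  'p' at position 2: consonant
  'o' at position 3: vowel (running total: 1)
  'l' at position 4: consonant
  'n' at position 5: consonant
Total vowels: 1

1


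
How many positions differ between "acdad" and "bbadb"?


Comparing "acdad" and "bbadb" position by position:
  Position 0: 'a' vs 'b' => DIFFER
  Position 1: 'c' vs 'b' => DIFFER
  Position 2: 'd' vs 'a' => DIFFER
  Position 3: 'a' vs 'd' => DIFFER
  Position 4: 'd' vs 'b' => DIFFER
Positions that differ: 5

5


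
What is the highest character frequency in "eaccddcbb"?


Input: eaccddcbb
Character counts:
  'a': 1
  'b': 2
  'c': 3
  'd': 2
  'e': 1
Maximum frequency: 3

3


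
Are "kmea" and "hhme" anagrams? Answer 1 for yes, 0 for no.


Strings: "kmea", "hhme"
Sorted first:  aekm
Sorted second: ehhm
Differ at position 0: 'a' vs 'e' => not anagrams

0


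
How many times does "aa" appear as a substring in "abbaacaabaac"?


Searching for "aa" in "abbaacaabaac"
Scanning each position:
  Position 0: "ab" => no
  Position 1: "bb" => no
  Position 2: "ba" => no
  Position 3: "aa" => MATCH
  Position 4: "ac" => no
  Position 5: "ca" => no
  Position 6: "aa" => MATCH
  Position 7: "ab" => no
  Position 8: "ba" => no
  Position 9: "aa" => MATCH
  Position 10: "ac" => no
Total occurrences: 3

3


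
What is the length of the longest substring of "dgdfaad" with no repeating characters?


Input: "dgdfaad"
Sliding window (track last position of each char):
  Position 0 ('d'): window [0,0] length 1 -- new best
  Position 1 ('g'): window [0,1] length 2 -- new best
  Position 2 ('d'): repeat (last at 0), move window start to 1
  Position 2 ('d'): window [1,2] length 2
  Position 3 ('f'): window [1,3] length 3 -- new best
  Position 4 ('a'): window [1,4] length 4 -- new best
  Position 5 ('a'): repeat (last at 4), move window start to 5
  Position 5 ('a'): window [5,5] length 1
  Position 6 ('d'): window [5,6] length 2
Longest substring with no repeats: "gdfa" with length 4

4


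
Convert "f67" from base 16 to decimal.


Input: "f67" in base 16
Positional expansion:
  Digit 'f' (value 15) x 16^2 = 3840
  Digit '6' (value 6) x 16^1 = 96
  Digit '7' (value 7) x 16^0 = 7
Sum = 3943

3943


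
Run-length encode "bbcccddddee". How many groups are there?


Input: bbcccddddee
Scanning for consecutive runs:
  Group 1: 'b' x 2 (positions 0-1)
  Group 2: 'c' x 3 (positions 2-4)
  Group 3: 'd' x 4 (positions 5-8)
  Group 4: 'e' x 2 (positions 9-10)
Total groups: 4

4


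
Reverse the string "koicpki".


Input: koicpki
Reading characters right to left:
  Position 6: 'i'
  Position 5: 'k'
  Position 4: 'p'
  Position 3: 'c'
  Position 2: 'i'
  Position 1: 'o'
  Position 0: 'k'
Reversed: ikpciok

ikpciok


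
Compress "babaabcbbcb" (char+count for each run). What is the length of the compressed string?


Input: babaabcbbcb
Runs:
  'b' x 1 => "b1"
  'a' x 1 => "a1"
  'b' x 1 => "b1"
  'a' x 2 => "a2"
  'b' x 1 => "b1"
  'c' x 1 => "c1"
  'b' x 2 => "b2"
  'c' x 1 => "c1"
  'b' x 1 => "b1"
Compressed: "b1a1b1a2b1c1b2c1b1"
Compressed length: 18

18


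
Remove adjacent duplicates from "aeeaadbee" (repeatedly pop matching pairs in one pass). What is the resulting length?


Input: aeeaadbee
Stack-based adjacent duplicate removal:
  Read 'a': push. Stack: a
  Read 'e': push. Stack: ae
  Read 'e': matches stack top 'e' => pop. Stack: a
  Read 'a': matches stack top 'a' => pop. Stack: (empty)
  Read 'a': push. Stack: a
  Read 'd': push. Stack: ad
  Read 'b': push. Stack: adb
  Read 'e': push. Stack: adbe
  Read 'e': matches stack top 'e' => pop. Stack: adb
Final stack: "adb" (length 3)

3


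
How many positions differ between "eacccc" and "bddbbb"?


Comparing "eacccc" and "bddbbb" position by position:
  Position 0: 'e' vs 'b' => DIFFER
  Position 1: 'a' vs 'd' => DIFFER
  Position 2: 'c' vs 'd' => DIFFER
  Position 3: 'c' vs 'b' => DIFFER
  Position 4: 'c' vs 'b' => DIFFER
  Position 5: 'c' vs 'b' => DIFFER
Positions that differ: 6

6


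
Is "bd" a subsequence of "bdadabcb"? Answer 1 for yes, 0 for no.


Check if "bd" is a subsequence of "bdadabcb"
Greedy scan:
  Position 0 ('b'): matches sub[0] = 'b'
  Position 1 ('d'): matches sub[1] = 'd'
  Position 2 ('a'): no match needed
  Position 3 ('d'): no match needed
  Position 4 ('a'): no match needed
  Position 5 ('b'): no match needed
  Position 6 ('c'): no match needed
  Position 7 ('b'): no match needed
All 2 characters matched => is a subsequence

1


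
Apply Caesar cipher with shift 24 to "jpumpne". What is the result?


Caesar cipher: shift "jpumpne" by 24
  'j' (pos 9) + 24 = pos 7 = 'h'
  'p' (pos 15) + 24 = pos 13 = 'n'
  'u' (pos 20) + 24 = pos 18 = 's'
  'm' (pos 12) + 24 = pos 10 = 'k'
  'p' (pos 15) + 24 = pos 13 = 'n'
  'n' (pos 13) + 24 = pos 11 = 'l'
  'e' (pos 4) + 24 = pos 2 = 'c'
Result: hnsknlc

hnsknlc


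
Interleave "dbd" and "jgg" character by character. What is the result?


Interleaving "dbd" and "jgg":
  Position 0: 'd' from first, 'j' from second => "dj"
  Position 1: 'b' from first, 'g' from second => "bg"
  Position 2: 'd' from first, 'g' from second => "dg"
Result: djbgdg

djbgdg


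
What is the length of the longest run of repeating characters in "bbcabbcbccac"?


Input: "bbcabbcbccac"
Scanning for longest run:
  Position 1 ('b'): continues run of 'b', length=2
  Position 2 ('c'): new char, reset run to 1
  Position 3 ('a'): new char, reset run to 1
  Position 4 ('b'): new char, reset run to 1
  Position 5 ('b'): continues run of 'b', length=2
  Position 6 ('c'): new char, reset run to 1
  Position 7 ('b'): new char, reset run to 1
  Position 8 ('c'): new char, reset run to 1
  Position 9 ('c'): continues run of 'c', length=2
  Position 10 ('a'): new char, reset run to 1
  Position 11 ('c'): new char, reset run to 1
Longest run: 'b' with length 2

2


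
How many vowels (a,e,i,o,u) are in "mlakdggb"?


Input: mlakdggb
Checking each character:
  'm' at position 0: consonant
  'l' at position 1: consonant
  'a' at position 2: vowel (running total: 1)
  'k' at position 3: consonant
  'd' at position 4: consonant
  'g' at position 5: consonant
  'g' at position 6: consonant
  'b' at position 7: consonant
Total vowels: 1

1


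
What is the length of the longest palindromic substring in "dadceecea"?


Input: "dadceecea"
Checking substrings for palindromes:
  [3:7] "ceec" (len 4) => palindrome
  [0:3] "dad" (len 3) => palindrome
  [5:8] "ece" (len 3) => palindrome
  [4:6] "ee" (len 2) => palindrome
Longest palindromic substring: "ceec" with length 4

4


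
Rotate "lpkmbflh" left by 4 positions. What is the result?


Input: "lpkmbflh", rotate left by 4
First 4 characters: "lpkm"
Remaining characters: "bflh"
Concatenate remaining + first: "bflh" + "lpkm" = "bflhlpkm"

bflhlpkm


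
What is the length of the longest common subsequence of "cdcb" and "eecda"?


LCS of "cdcb" and "eecda"
DP table:
           e    e    c    d    a
      0    0    0    0    0    0
  c   0    0    0    1    1    1
  d   0    0    0    1    2    2
  c   0    0    0    1    2    2
  b   0    0    0    1    2    2
LCS length = dp[4][5] = 2

2


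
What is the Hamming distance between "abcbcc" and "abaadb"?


Comparing "abcbcc" and "abaadb" position by position:
  Position 0: 'a' vs 'a' => same
  Position 1: 'b' vs 'b' => same
  Position 2: 'c' vs 'a' => differ
  Position 3: 'b' vs 'a' => differ
  Position 4: 'c' vs 'd' => differ
  Position 5: 'c' vs 'b' => differ
Total differences (Hamming distance): 4

4


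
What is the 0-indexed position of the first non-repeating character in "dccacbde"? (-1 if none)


Input: dccacbde
Character frequencies:
  'a': 1
  'b': 1
  'c': 3
  'd': 2
  'e': 1
Scanning left to right for freq == 1:
  Position 0 ('d'): freq=2, skip
  Position 1 ('c'): freq=3, skip
  Position 2 ('c'): freq=3, skip
  Position 3 ('a'): unique! => answer = 3

3


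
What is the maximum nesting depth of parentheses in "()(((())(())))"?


Input: "()(((())(())))"
Tracking depth:
  Position 0 '(': depth becomes 1
  Position 1 ')': depth becomes 0
  Position 2 '(': depth becomes 1
  Position 3 '(': depth becomes 2
  Position 4 '(': depth becomes 3
  Position 5 '(': depth becomes 4
  Position 6 ')': depth becomes 3
  Position 7 ')': depth becomes 2
  Position 8 '(': depth becomes 3
  Position 9 '(': depth becomes 4
  Position 10 ')': depth becomes 3
  Position 11 ')': depth becomes 2
  Position 12 ')': depth becomes 1
  Position 13 ')': depth becomes 0
Maximum depth reached: 4

4


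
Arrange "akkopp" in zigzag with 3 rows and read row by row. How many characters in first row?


Zigzag "akkopp" into 3 rows:
Placing characters:
  'a' => row 0
  'k' => row 1
  'k' => row 2
  'o' => row 1
  'p' => row 0
  'p' => row 1
Rows:
  Row 0: "ap"
  Row 1: "kop"
  Row 2: "k"
First row length: 2

2


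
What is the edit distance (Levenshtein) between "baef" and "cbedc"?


Computing edit distance: "baef" -> "cbedc"
DP table:
           c    b    e    d    c
      0    1    2    3    4    5
  b   1    1    1    2    3    4
  a   2    2    2    2    3    4
  e   3    3    3    2    3    4
  f   4    4    4    3    3    4
Edit distance = dp[4][5] = 4

4


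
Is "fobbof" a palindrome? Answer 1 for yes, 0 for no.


Input: fobbof
Reversed: fobbof
  Compare pos 0 ('f') with pos 5 ('f'): match
  Compare pos 1 ('o') with pos 4 ('o'): match
  Compare pos 2 ('b') with pos 3 ('b'): match
Result: palindrome

1


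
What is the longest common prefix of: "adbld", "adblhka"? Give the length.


Words: adbld, adblhka
  Position 0: all 'a' => match
  Position 1: all 'd' => match
  Position 2: all 'b' => match
  Position 3: all 'l' => match
  Position 4: ('d', 'h') => mismatch, stop
LCP = "adbl" (length 4)

4


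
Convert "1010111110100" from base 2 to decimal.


Input: "1010111110100" in base 2
Positional expansion:
  Digit '1' (value 1) x 2^12 = 4096
  Digit '0' (value 0) x 2^11 = 0
  Digit '1' (value 1) x 2^10 = 1024
  Digit '0' (value 0) x 2^9 = 0
  Digit '1' (value 1) x 2^8 = 256
  Digit '1' (value 1) x 2^7 = 128
  Digit '1' (value 1) x 2^6 = 64
  Digit '1' (value 1) x 2^5 = 32
  Digit '1' (value 1) x 2^4 = 16
  Digit '0' (value 0) x 2^3 = 0
  Digit '1' (value 1) x 2^2 = 4
  Digit '0' (value 0) x 2^1 = 0
  Digit '0' (value 0) x 2^0 = 0
Sum = 5620

5620


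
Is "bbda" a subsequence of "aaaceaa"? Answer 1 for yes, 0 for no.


Check if "bbda" is a subsequence of "aaaceaa"
Greedy scan:
  Position 0 ('a'): no match needed
  Position 1 ('a'): no match needed
  Position 2 ('a'): no match needed
  Position 3 ('c'): no match needed
  Position 4 ('e'): no match needed
  Position 5 ('a'): no match needed
  Position 6 ('a'): no match needed
Only matched 0/4 characters => not a subsequence

0


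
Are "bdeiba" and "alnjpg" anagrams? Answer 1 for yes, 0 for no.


Strings: "bdeiba", "alnjpg"
Sorted first:  abbdei
Sorted second: agjlnp
Differ at position 1: 'b' vs 'g' => not anagrams

0


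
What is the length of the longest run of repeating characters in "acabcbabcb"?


Input: "acabcbabcb"
Scanning for longest run:
  Position 1 ('c'): new char, reset run to 1
  Position 2 ('a'): new char, reset run to 1
  Position 3 ('b'): new char, reset run to 1
  Position 4 ('c'): new char, reset run to 1
  Position 5 ('b'): new char, reset run to 1
  Position 6 ('a'): new char, reset run to 1
  Position 7 ('b'): new char, reset run to 1
  Position 8 ('c'): new char, reset run to 1
  Position 9 ('b'): new char, reset run to 1
Longest run: 'a' with length 1

1


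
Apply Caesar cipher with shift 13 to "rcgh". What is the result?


Caesar cipher: shift "rcgh" by 13
  'r' (pos 17) + 13 = pos 4 = 'e'
  'c' (pos 2) + 13 = pos 15 = 'p'
  'g' (pos 6) + 13 = pos 19 = 't'
  'h' (pos 7) + 13 = pos 20 = 'u'
Result: eptu

eptu


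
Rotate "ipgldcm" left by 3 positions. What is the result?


Input: "ipgldcm", rotate left by 3
First 3 characters: "ipg"
Remaining characters: "ldcm"
Concatenate remaining + first: "ldcm" + "ipg" = "ldcmipg"

ldcmipg


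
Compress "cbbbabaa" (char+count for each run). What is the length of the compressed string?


Input: cbbbabaa
Runs:
  'c' x 1 => "c1"
  'b' x 3 => "b3"
  'a' x 1 => "a1"
  'b' x 1 => "b1"
  'a' x 2 => "a2"
Compressed: "c1b3a1b1a2"
Compressed length: 10

10


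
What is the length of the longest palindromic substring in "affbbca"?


Input: "affbbca"
Checking substrings for palindromes:
  [1:3] "ff" (len 2) => palindrome
  [3:5] "bb" (len 2) => palindrome
Longest palindromic substring: "ff" with length 2

2


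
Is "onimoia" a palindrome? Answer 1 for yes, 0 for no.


Input: onimoia
Reversed: aiomino
  Compare pos 0 ('o') with pos 6 ('a'): MISMATCH
  Compare pos 1 ('n') with pos 5 ('i'): MISMATCH
  Compare pos 2 ('i') with pos 4 ('o'): MISMATCH
Result: not a palindrome

0


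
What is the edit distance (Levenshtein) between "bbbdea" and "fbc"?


Computing edit distance: "bbbdea" -> "fbc"
DP table:
           f    b    c
      0    1    2    3
  b   1    1    1    2
  b   2    2    1    2
  b   3    3    2    2
  d   4    4    3    3
  e   5    5    4    4
  a   6    6    5    5
Edit distance = dp[6][3] = 5

5


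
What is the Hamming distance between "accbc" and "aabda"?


Comparing "accbc" and "aabda" position by position:
  Position 0: 'a' vs 'a' => same
  Position 1: 'c' vs 'a' => differ
  Position 2: 'c' vs 'b' => differ
  Position 3: 'b' vs 'd' => differ
  Position 4: 'c' vs 'a' => differ
Total differences (Hamming distance): 4

4


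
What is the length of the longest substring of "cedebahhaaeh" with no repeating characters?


Input: "cedebahhaaeh"
Sliding window (track last position of each char):
  Position 0 ('c'): window [0,0] length 1 -- new best
  Position 1 ('e'): window [0,1] length 2 -- new best
  Position 2 ('d'): window [0,2] length 3 -- new best
  Position 3 ('e'): repeat (last at 1), move window start to 2
  Position 3 ('e'): window [2,3] length 2
  Position 4 ('b'): window [2,4] length 3
  Position 5 ('a'): window [2,5] length 4 -- new best
  Position 6 ('h'): window [2,6] length 5 -- new best
  Position 7 ('h'): repeat (last at 6), move window start to 7
  Position 7 ('h'): window [7,7] length 1
  Position 8 ('a'): window [7,8] length 2
  Position 9 ('a'): repeat (last at 8), move window start to 9
  Position 9 ('a'): window [9,9] length 1
  Position 10 ('e'): window [9,10] length 2
  Position 11 ('h'): window [9,11] length 3
Longest substring with no repeats: "debah" with length 5

5


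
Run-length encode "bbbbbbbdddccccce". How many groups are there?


Input: bbbbbbbdddccccce
Scanning for consecutive runs:
  Group 1: 'b' x 7 (positions 0-6)
  Group 2: 'd' x 3 (positions 7-9)
  Group 3: 'c' x 5 (positions 10-14)
  Group 4: 'e' x 1 (positions 15-15)
Total groups: 4

4


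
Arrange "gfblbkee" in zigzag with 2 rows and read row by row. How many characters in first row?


Zigzag "gfblbkee" into 2 rows:
Placing characters:
  'g' => row 0
  'f' => row 1
  'b' => row 0
  'l' => row 1
  'b' => row 0
  'k' => row 1
  'e' => row 0
  'e' => row 1
Rows:
  Row 0: "gbbe"
  Row 1: "flke"
First row length: 4

4


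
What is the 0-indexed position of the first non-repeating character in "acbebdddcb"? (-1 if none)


Input: acbebdddcb
Character frequencies:
  'a': 1
  'b': 3
  'c': 2
  'd': 3
  'e': 1
Scanning left to right for freq == 1:
  Position 0 ('a'): unique! => answer = 0

0


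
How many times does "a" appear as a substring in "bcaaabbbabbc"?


Searching for "a" in "bcaaabbbabbc"
Scanning each position:
  Position 0: "b" => no
  Position 1: "c" => no
  Position 2: "a" => MATCH
  Position 3: "a" => MATCH
  Position 4: "a" => MATCH
  Position 5: "b" => no
  Position 6: "b" => no
  Position 7: "b" => no
  Position 8: "a" => MATCH
  Position 9: "b" => no
  Position 10: "b" => no
  Position 11: "c" => no
Total occurrences: 4

4


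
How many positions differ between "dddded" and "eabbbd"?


Comparing "dddded" and "eabbbd" position by position:
  Position 0: 'd' vs 'e' => DIFFER
  Position 1: 'd' vs 'a' => DIFFER
  Position 2: 'd' vs 'b' => DIFFER
  Position 3: 'd' vs 'b' => DIFFER
  Position 4: 'e' vs 'b' => DIFFER
  Position 5: 'd' vs 'd' => same
Positions that differ: 5

5


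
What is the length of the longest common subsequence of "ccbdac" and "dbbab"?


LCS of "ccbdac" and "dbbab"
DP table:
           d    b    b    a    b
      0    0    0    0    0    0
  c   0    0    0    0    0    0
  c   0    0    0    0    0    0
  b   0    0    1    1    1    1
  d   0    1    1    1    1    1
  a   0    1    1    1    2    2
  c   0    1    1    1    2    2
LCS length = dp[6][5] = 2

2


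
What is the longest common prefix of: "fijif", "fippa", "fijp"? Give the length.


Words: fijif, fippa, fijp
  Position 0: all 'f' => match
  Position 1: all 'i' => match
  Position 2: ('j', 'p', 'j') => mismatch, stop
LCP = "fi" (length 2)

2


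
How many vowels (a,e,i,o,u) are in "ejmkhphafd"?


Input: ejmkhphafd
Checking each character:
  'e' at position 0: vowel (running total: 1)
  'j' at position 1: consonant
  'm' at position 2: consonant
  'k' at position 3: consonant
  'h' at position 4: consonant
  'p' at position 5: consonant
  'h' at position 6: consonant
  'a' at position 7: vowel (running total: 2)
  'f' at position 8: consonant
  'd' at position 9: consonant
Total vowels: 2

2


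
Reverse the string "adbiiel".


Input: adbiiel
Reading characters right to left:
  Position 6: 'l'
  Position 5: 'e'
  Position 4: 'i'
  Position 3: 'i'
  Position 2: 'b'
  Position 1: 'd'
  Position 0: 'a'
Reversed: leiibda

leiibda


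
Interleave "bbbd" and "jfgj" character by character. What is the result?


Interleaving "bbbd" and "jfgj":
  Position 0: 'b' from first, 'j' from second => "bj"
  Position 1: 'b' from first, 'f' from second => "bf"
  Position 2: 'b' from first, 'g' from second => "bg"
  Position 3: 'd' from first, 'j' from second => "dj"
Result: bjbfbgdj

bjbfbgdj


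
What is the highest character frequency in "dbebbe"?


Input: dbebbe
Character counts:
  'b': 3
  'd': 1
  'e': 2
Maximum frequency: 3

3


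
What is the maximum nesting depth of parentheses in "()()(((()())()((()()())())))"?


Input: "()()(((()())()((()()())())))"
Tracking depth:
  Position 0 '(': depth becomes 1
  Position 1 ')': depth becomes 0
  Position 2 '(': depth becomes 1
  Position 3 ')': depth becomes 0
  Position 4 '(': depth becomes 1
  Position 5 '(': depth becomes 2
  Position 6 '(': depth becomes 3
  Position 7 '(': depth becomes 4
  Position 8 ')': depth becomes 3
  Position 9 '(': depth becomes 4
  Position 10 ')': depth becomes 3
  Position 11 ')': depth becomes 2
  Position 12 '(': depth becomes 3
  Position 13 ')': depth becomes 2
  Position 14 '(': depth becomes 3
  Position 15 '(': depth becomes 4
  Position 16 '(': depth becomes 5
  Position 17 ')': depth becomes 4
  Position 18 '(': depth becomes 5
  Position 19 ')': depth becomes 4
  Position 20 '(': depth becomes 5
  Position 21 ')': depth becomes 4
  Position 22 ')': depth becomes 3
  Position 23 '(': depth becomes 4
  Position 24 ')': depth becomes 3
  Position 25 ')': depth becomes 2
  Position 26 ')': depth becomes 1
  Position 27 ')': depth becomes 0
Maximum depth reached: 5

5


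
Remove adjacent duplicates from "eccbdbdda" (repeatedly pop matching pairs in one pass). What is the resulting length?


Input: eccbdbdda
Stack-based adjacent duplicate removal:
  Read 'e': push. Stack: e
  Read 'c': push. Stack: ec
  Read 'c': matches stack top 'c' => pop. Stack: e
  Read 'b': push. Stack: eb
  Read 'd': push. Stack: ebd
  Read 'b': push. Stack: ebdb
  Read 'd': push. Stack: ebdbd
  Read 'd': matches stack top 'd' => pop. Stack: ebdb
  Read 'a': push. Stack: ebdba
Final stack: "ebdba" (length 5)

5


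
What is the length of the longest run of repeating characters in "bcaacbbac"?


Input: "bcaacbbac"
Scanning for longest run:
  Position 1 ('c'): new char, reset run to 1
  Position 2 ('a'): new char, reset run to 1
  Position 3 ('a'): continues run of 'a', length=2
  Position 4 ('c'): new char, reset run to 1
  Position 5 ('b'): new char, reset run to 1
  Position 6 ('b'): continues run of 'b', length=2
  Position 7 ('a'): new char, reset run to 1
  Position 8 ('c'): new char, reset run to 1
Longest run: 'a' with length 2

2


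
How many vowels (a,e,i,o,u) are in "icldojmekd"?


Input: icldojmekd
Checking each character:
  'i' at position 0: vowel (running total: 1)
  'c' at position 1: consonant
  'l' at position 2: consonant
  'd' at position 3: consonant
  'o' at position 4: vowel (running total: 2)
  'j' at position 5: consonant
  'm' at position 6: consonant
  'e' at position 7: vowel (running total: 3)
  'k' at position 8: consonant
  'd' at position 9: consonant
Total vowels: 3

3


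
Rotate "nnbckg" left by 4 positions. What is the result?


Input: "nnbckg", rotate left by 4
First 4 characters: "nnbc"
Remaining characters: "kg"
Concatenate remaining + first: "kg" + "nnbc" = "kgnnbc"

kgnnbc


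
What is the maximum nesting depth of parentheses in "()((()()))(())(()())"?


Input: "()((()()))(())(()())"
Tracking depth:
  Position 0 '(': depth becomes 1
  Position 1 ')': depth becomes 0
  Position 2 '(': depth becomes 1
  Position 3 '(': depth becomes 2
  Position 4 '(': depth becomes 3
  Position 5 ')': depth becomes 2
  Position 6 '(': depth becomes 3
  Position 7 ')': depth becomes 2
  Position 8 ')': depth becomes 1
  Position 9 ')': depth becomes 0
  Position 10 '(': depth becomes 1
  Position 11 '(': depth becomes 2
  Position 12 ')': depth becomes 1
  Position 13 ')': depth becomes 0
  Position 14 '(': depth becomes 1
  Position 15 '(': depth becomes 2
  Position 16 ')': depth becomes 1
  Position 17 '(': depth becomes 2
  Position 18 ')': depth becomes 1
  Position 19 ')': depth becomes 0
Maximum depth reached: 3

3


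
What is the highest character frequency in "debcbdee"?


Input: debcbdee
Character counts:
  'b': 2
  'c': 1
  'd': 2
  'e': 3
Maximum frequency: 3

3


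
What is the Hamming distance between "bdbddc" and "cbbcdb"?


Comparing "bdbddc" and "cbbcdb" position by position:
  Position 0: 'b' vs 'c' => differ
  Position 1: 'd' vs 'b' => differ
  Position 2: 'b' vs 'b' => same
  Position 3: 'd' vs 'c' => differ
  Position 4: 'd' vs 'd' => same
  Position 5: 'c' vs 'b' => differ
Total differences (Hamming distance): 4

4


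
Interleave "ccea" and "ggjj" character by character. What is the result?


Interleaving "ccea" and "ggjj":
  Position 0: 'c' from first, 'g' from second => "cg"
  Position 1: 'c' from first, 'g' from second => "cg"
  Position 2: 'e' from first, 'j' from second => "ej"
  Position 3: 'a' from first, 'j' from second => "aj"
Result: cgcgejaj

cgcgejaj


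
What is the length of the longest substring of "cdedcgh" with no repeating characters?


Input: "cdedcgh"
Sliding window (track last position of each char):
  Position 0 ('c'): window [0,0] length 1 -- new best
  Position 1 ('d'): window [0,1] length 2 -- new best
  Position 2 ('e'): window [0,2] length 3 -- new best
  Position 3 ('d'): repeat (last at 1), move window start to 2
  Position 3 ('d'): window [2,3] length 2
  Position 4 ('c'): window [2,4] length 3
  Position 5 ('g'): window [2,5] length 4 -- new best
  Position 6 ('h'): window [2,6] length 5 -- new best
Longest substring with no repeats: "edcgh" with length 5

5


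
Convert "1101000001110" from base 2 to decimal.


Input: "1101000001110" in base 2
Positional expansion:
  Digit '1' (value 1) x 2^12 = 4096
  Digit '1' (value 1) x 2^11 = 2048
  Digit '0' (value 0) x 2^10 = 0
  Digit '1' (value 1) x 2^9 = 512
  Digit '0' (value 0) x 2^8 = 0
  Digit '0' (value 0) x 2^7 = 0
  Digit '0' (value 0) x 2^6 = 0
  Digit '0' (value 0) x 2^5 = 0
  Digit '0' (value 0) x 2^4 = 0
  Digit '1' (value 1) x 2^3 = 8
  Digit '1' (value 1) x 2^2 = 4
  Digit '1' (value 1) x 2^1 = 2
  Digit '0' (value 0) x 2^0 = 0
Sum = 6670

6670


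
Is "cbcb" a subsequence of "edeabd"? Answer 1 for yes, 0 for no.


Check if "cbcb" is a subsequence of "edeabd"
Greedy scan:
  Position 0 ('e'): no match needed
  Position 1 ('d'): no match needed
  Position 2 ('e'): no match needed
  Position 3 ('a'): no match needed
  Position 4 ('b'): no match needed
  Position 5 ('d'): no match needed
Only matched 0/4 characters => not a subsequence

0


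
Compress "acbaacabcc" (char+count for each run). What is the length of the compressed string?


Input: acbaacabcc
Runs:
  'a' x 1 => "a1"
  'c' x 1 => "c1"
  'b' x 1 => "b1"
  'a' x 2 => "a2"
  'c' x 1 => "c1"
  'a' x 1 => "a1"
  'b' x 1 => "b1"
  'c' x 2 => "c2"
Compressed: "a1c1b1a2c1a1b1c2"
Compressed length: 16

16


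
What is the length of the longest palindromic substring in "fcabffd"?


Input: "fcabffd"
Checking substrings for palindromes:
  [4:6] "ff" (len 2) => palindrome
Longest palindromic substring: "ff" with length 2

2


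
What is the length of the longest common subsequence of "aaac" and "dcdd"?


LCS of "aaac" and "dcdd"
DP table:
           d    c    d    d
      0    0    0    0    0
  a   0    0    0    0    0
  a   0    0    0    0    0
  a   0    0    0    0    0
  c   0    0    1    1    1
LCS length = dp[4][4] = 1

1


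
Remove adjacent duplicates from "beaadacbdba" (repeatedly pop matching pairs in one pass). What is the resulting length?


Input: beaadacbdba
Stack-based adjacent duplicate removal:
  Read 'b': push. Stack: b
  Read 'e': push. Stack: be
  Read 'a': push. Stack: bea
  Read 'a': matches stack top 'a' => pop. Stack: be
  Read 'd': push. Stack: bed
  Read 'a': push. Stack: beda
  Read 'c': push. Stack: bedac
  Read 'b': push. Stack: bedacb
  Read 'd': push. Stack: bedacbd
  Read 'b': push. Stack: bedacbdb
  Read 'a': push. Stack: bedacbdba
Final stack: "bedacbdba" (length 9)

9


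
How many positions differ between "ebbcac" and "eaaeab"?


Comparing "ebbcac" and "eaaeab" position by position:
  Position 0: 'e' vs 'e' => same
  Position 1: 'b' vs 'a' => DIFFER
  Position 2: 'b' vs 'a' => DIFFER
  Position 3: 'c' vs 'e' => DIFFER
  Position 4: 'a' vs 'a' => same
  Position 5: 'c' vs 'b' => DIFFER
Positions that differ: 4

4


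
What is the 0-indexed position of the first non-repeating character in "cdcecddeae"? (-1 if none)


Input: cdcecddeae
Character frequencies:
  'a': 1
  'c': 3
  'd': 3
  'e': 3
Scanning left to right for freq == 1:
  Position 0 ('c'): freq=3, skip
  Position 1 ('d'): freq=3, skip
  Position 2 ('c'): freq=3, skip
  Position 3 ('e'): freq=3, skip
  Position 4 ('c'): freq=3, skip
  Position 5 ('d'): freq=3, skip
  Position 6 ('d'): freq=3, skip
  Position 7 ('e'): freq=3, skip
  Position 8 ('a'): unique! => answer = 8

8


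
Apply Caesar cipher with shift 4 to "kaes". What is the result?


Caesar cipher: shift "kaes" by 4
  'k' (pos 10) + 4 = pos 14 = 'o'
  'a' (pos 0) + 4 = pos 4 = 'e'
  'e' (pos 4) + 4 = pos 8 = 'i'
  's' (pos 18) + 4 = pos 22 = 'w'
Result: oeiw

oeiw


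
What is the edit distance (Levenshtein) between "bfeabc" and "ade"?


Computing edit distance: "bfeabc" -> "ade"
DP table:
           a    d    e
      0    1    2    3
  b   1    1    2    3
  f   2    2    2    3
  e   3    3    3    2
  a   4    3    4    3
  b   5    4    4    4
  c   6    5    5    5
Edit distance = dp[6][3] = 5

5


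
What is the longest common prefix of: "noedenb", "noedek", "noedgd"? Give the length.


Words: noedenb, noedek, noedgd
  Position 0: all 'n' => match
  Position 1: all 'o' => match
  Position 2: all 'e' => match
  Position 3: all 'd' => match
  Position 4: ('e', 'e', 'g') => mismatch, stop
LCP = "noed" (length 4)

4


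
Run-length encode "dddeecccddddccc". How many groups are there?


Input: dddeecccddddccc
Scanning for consecutive runs:
  Group 1: 'd' x 3 (positions 0-2)
  Group 2: 'e' x 2 (positions 3-4)
  Group 3: 'c' x 3 (positions 5-7)
  Group 4: 'd' x 4 (positions 8-11)
  Group 5: 'c' x 3 (positions 12-14)
Total groups: 5

5


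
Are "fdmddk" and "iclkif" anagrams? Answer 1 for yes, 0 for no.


Strings: "fdmddk", "iclkif"
Sorted first:  dddfkm
Sorted second: cfiikl
Differ at position 0: 'd' vs 'c' => not anagrams

0


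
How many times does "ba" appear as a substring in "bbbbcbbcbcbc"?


Searching for "ba" in "bbbbcbbcbcbc"
Scanning each position:
  Position 0: "bb" => no
  Position 1: "bb" => no
  Position 2: "bb" => no
  Position 3: "bc" => no
  Position 4: "cb" => no
  Position 5: "bb" => no
  Position 6: "bc" => no
  Position 7: "cb" => no
  Position 8: "bc" => no
  Position 9: "cb" => no
  Position 10: "bc" => no
Total occurrences: 0

0


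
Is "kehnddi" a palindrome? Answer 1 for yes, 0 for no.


Input: kehnddi
Reversed: iddnhek
  Compare pos 0 ('k') with pos 6 ('i'): MISMATCH
  Compare pos 1 ('e') with pos 5 ('d'): MISMATCH
  Compare pos 2 ('h') with pos 4 ('d'): MISMATCH
Result: not a palindrome

0


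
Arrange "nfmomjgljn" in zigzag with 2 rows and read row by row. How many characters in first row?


Zigzag "nfmomjgljn" into 2 rows:
Placing characters:
  'n' => row 0
  'f' => row 1
  'm' => row 0
  'o' => row 1
  'm' => row 0
  'j' => row 1
  'g' => row 0
  'l' => row 1
  'j' => row 0
  'n' => row 1
Rows:
  Row 0: "nmmgj"
  Row 1: "fojln"
First row length: 5

5


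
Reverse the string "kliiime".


Input: kliiime
Reading characters right to left:
  Position 6: 'e'
  Position 5: 'm'
  Position 4: 'i'
  Position 3: 'i'
  Position 2: 'i'
  Position 1: 'l'
  Position 0: 'k'
Reversed: emiiilk

emiiilk


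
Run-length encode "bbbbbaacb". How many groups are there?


Input: bbbbbaacb
Scanning for consecutive runs:
  Group 1: 'b' x 5 (positions 0-4)
  Group 2: 'a' x 2 (positions 5-6)
  Group 3: 'c' x 1 (positions 7-7)
  Group 4: 'b' x 1 (positions 8-8)
Total groups: 4

4


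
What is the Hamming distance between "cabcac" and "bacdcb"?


Comparing "cabcac" and "bacdcb" position by position:
  Position 0: 'c' vs 'b' => differ
  Position 1: 'a' vs 'a' => same
  Position 2: 'b' vs 'c' => differ
  Position 3: 'c' vs 'd' => differ
  Position 4: 'a' vs 'c' => differ
  Position 5: 'c' vs 'b' => differ
Total differences (Hamming distance): 5

5


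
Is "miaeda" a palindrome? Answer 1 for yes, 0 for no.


Input: miaeda
Reversed: adeaim
  Compare pos 0 ('m') with pos 5 ('a'): MISMATCH
  Compare pos 1 ('i') with pos 4 ('d'): MISMATCH
  Compare pos 2 ('a') with pos 3 ('e'): MISMATCH
Result: not a palindrome

0


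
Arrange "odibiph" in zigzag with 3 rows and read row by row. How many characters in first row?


Zigzag "odibiph" into 3 rows:
Placing characters:
  'o' => row 0
  'd' => row 1
  'i' => row 2
  'b' => row 1
  'i' => row 0
  'p' => row 1
  'h' => row 2
Rows:
  Row 0: "oi"
  Row 1: "dbp"
  Row 2: "ih"
First row length: 2

2


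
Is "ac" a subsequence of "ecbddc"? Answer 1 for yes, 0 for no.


Check if "ac" is a subsequence of "ecbddc"
Greedy scan:
  Position 0 ('e'): no match needed
  Position 1 ('c'): no match needed
  Position 2 ('b'): no match needed
  Position 3 ('d'): no match needed
  Position 4 ('d'): no match needed
  Position 5 ('c'): no match needed
Only matched 0/2 characters => not a subsequence

0


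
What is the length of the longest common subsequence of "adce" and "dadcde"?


LCS of "adce" and "dadcde"
DP table:
           d    a    d    c    d    e
      0    0    0    0    0    0    0
  a   0    0    1    1    1    1    1
  d   0    1    1    2    2    2    2
  c   0    1    1    2    3    3    3
  e   0    1    1    2    3    3    4
LCS length = dp[4][6] = 4

4


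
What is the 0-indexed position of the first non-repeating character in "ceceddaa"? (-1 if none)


Input: ceceddaa
Character frequencies:
  'a': 2
  'c': 2
  'd': 2
  'e': 2
Scanning left to right for freq == 1:
  Position 0 ('c'): freq=2, skip
  Position 1 ('e'): freq=2, skip
  Position 2 ('c'): freq=2, skip
  Position 3 ('e'): freq=2, skip
  Position 4 ('d'): freq=2, skip
  Position 5 ('d'): freq=2, skip
  Position 6 ('a'): freq=2, skip
  Position 7 ('a'): freq=2, skip
  No unique character found => answer = -1

-1


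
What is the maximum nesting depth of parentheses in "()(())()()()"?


Input: "()(())()()()"
Tracking depth:
  Position 0 '(': depth becomes 1
  Position 1 ')': depth becomes 0
  Position 2 '(': depth becomes 1
  Position 3 '(': depth becomes 2
  Position 4 ')': depth becomes 1
  Position 5 ')': depth becomes 0
  Position 6 '(': depth becomes 1
  Position 7 ')': depth becomes 0
  Position 8 '(': depth becomes 1
  Position 9 ')': depth becomes 0
  Position 10 '(': depth becomes 1
  Position 11 ')': depth becomes 0
Maximum depth reached: 2

2


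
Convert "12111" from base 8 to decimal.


Input: "12111" in base 8
Positional expansion:
  Digit '1' (value 1) x 8^4 = 4096
  Digit '2' (value 2) x 8^3 = 1024
  Digit '1' (value 1) x 8^2 = 64
  Digit '1' (value 1) x 8^1 = 8
  Digit '1' (value 1) x 8^0 = 1
Sum = 5193

5193


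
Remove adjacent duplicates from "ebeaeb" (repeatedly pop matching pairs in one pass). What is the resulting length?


Input: ebeaeb
Stack-based adjacent duplicate removal:
  Read 'e': push. Stack: e
  Read 'b': push. Stack: eb
  Read 'e': push. Stack: ebe
  Read 'a': push. Stack: ebea
  Read 'e': push. Stack: ebeae
  Read 'b': push. Stack: ebeaeb
Final stack: "ebeaeb" (length 6)

6


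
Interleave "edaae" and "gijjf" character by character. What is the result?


Interleaving "edaae" and "gijjf":
  Position 0: 'e' from first, 'g' from second => "eg"
  Position 1: 'd' from first, 'i' from second => "di"
  Position 2: 'a' from first, 'j' from second => "aj"
  Position 3: 'a' from first, 'j' from second => "aj"
  Position 4: 'e' from first, 'f' from second => "ef"
Result: egdiajajef

egdiajajef


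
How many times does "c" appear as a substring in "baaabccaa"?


Searching for "c" in "baaabccaa"
Scanning each position:
  Position 0: "b" => no
  Position 1: "a" => no
  Position 2: "a" => no
  Position 3: "a" => no
  Position 4: "b" => no
  Position 5: "c" => MATCH
  Position 6: "c" => MATCH
  Position 7: "a" => no
  Position 8: "a" => no
Total occurrences: 2

2


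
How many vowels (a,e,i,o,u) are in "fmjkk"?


Input: fmjkk
Checking each character:
  'f' at position 0: consonant
  'm' at position 1: consonant
  'j' at position 2: consonant
  'k' at position 3: consonant
  'k' at position 4: consonant
Total vowels: 0

0


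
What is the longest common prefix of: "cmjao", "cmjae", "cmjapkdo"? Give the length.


Words: cmjao, cmjae, cmjapkdo
  Position 0: all 'c' => match
  Position 1: all 'm' => match
  Position 2: all 'j' => match
  Position 3: all 'a' => match
  Position 4: ('o', 'e', 'p') => mismatch, stop
LCP = "cmja" (length 4)

4


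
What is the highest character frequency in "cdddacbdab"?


Input: cdddacbdab
Character counts:
  'a': 2
  'b': 2
  'c': 2
  'd': 4
Maximum frequency: 4

4
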